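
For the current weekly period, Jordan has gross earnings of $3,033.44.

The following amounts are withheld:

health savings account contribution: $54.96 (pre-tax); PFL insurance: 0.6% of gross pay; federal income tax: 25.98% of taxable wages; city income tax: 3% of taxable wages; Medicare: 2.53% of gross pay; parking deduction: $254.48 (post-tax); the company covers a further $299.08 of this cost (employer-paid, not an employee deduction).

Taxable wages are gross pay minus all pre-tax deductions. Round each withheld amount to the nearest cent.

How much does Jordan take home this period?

$1,765.89

Health savings account contribution: $54.96
Taxable wages = $3,033.44 − $54.96 = $2,978.48
Federal income tax: $2,978.48 × 0.2598 = $773.81
City income tax: $2,978.48 × 0.03 = $89.35
PFL insurance: $3,033.44 × 0.006 = $18.20
Medicare: $3,033.44 × 0.0253 = $76.75
Parking deduction: $254.48
(Employer's $299.08 toward parking deduction is not withheld from the employee.)
Total deductions = $54.96 + $773.81 + $89.35 + $18.20 + $76.75 + $254.48 = $1,267.55
Net pay = $3,033.44 − $1,267.55 = $1,765.89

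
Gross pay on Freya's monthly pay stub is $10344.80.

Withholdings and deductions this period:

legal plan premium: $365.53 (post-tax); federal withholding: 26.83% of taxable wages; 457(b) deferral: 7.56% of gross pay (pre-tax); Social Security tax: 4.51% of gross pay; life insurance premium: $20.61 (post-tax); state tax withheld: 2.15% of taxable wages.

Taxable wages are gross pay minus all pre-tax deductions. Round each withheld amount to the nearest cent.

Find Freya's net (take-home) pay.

457(b) deferral: $10344.80 × 0.0756 = $782.07
Taxable wages = $10344.80 − $782.07 = $9562.73
State tax withheld: $9562.73 × 0.0215 = $205.60
Federal withholding: $9562.73 × 0.2683 = $2565.68
Social Security tax: $10344.80 × 0.0451 = $466.55
Life insurance premium: $20.61
Legal plan premium: $365.53
Total deductions = $782.07 + $205.60 + $2565.68 + $466.55 + $20.61 + $365.53 = $4406.04
Net pay = $10344.80 − $4406.04 = $5938.76

$5938.76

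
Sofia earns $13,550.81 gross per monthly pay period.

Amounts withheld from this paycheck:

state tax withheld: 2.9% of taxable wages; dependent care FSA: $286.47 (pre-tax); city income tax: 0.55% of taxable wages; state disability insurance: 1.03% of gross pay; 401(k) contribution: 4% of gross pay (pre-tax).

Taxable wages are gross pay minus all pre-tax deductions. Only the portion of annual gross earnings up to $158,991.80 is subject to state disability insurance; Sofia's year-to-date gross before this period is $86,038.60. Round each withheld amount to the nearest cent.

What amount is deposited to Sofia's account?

Dependent care FSA: $286.47
401(k) contribution: $13,550.81 × 0.04 = $542.03
Pre-tax total = $286.47 + $542.03 = $828.50
Taxable wages = $13,550.81 − $828.50 = $12,722.31
State tax withheld: $12,722.31 × 0.029 = $368.95
City income tax: $12,722.31 × 0.0055 = $69.97
State disability insurance: cap not yet reached, full $13,550.81 is subject → $13,550.81 × 0.0103 = $139.57
Total deductions = $286.47 + $542.03 + $368.95 + $69.97 + $139.57 = $1,406.99
Net pay = $13,550.81 − $1,406.99 = $12,143.82

$12,143.82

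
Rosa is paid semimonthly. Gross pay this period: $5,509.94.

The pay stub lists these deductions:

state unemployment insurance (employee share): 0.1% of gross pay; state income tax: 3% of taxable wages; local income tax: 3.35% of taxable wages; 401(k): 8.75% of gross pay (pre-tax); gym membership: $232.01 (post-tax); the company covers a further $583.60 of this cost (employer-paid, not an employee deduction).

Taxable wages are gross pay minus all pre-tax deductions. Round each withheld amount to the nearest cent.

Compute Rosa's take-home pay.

401(k): $5,509.94 × 0.0875 = $482.12
Taxable wages = $5,509.94 − $482.12 = $5,027.82
Local income tax: $5,027.82 × 0.0335 = $168.43
State income tax: $5,027.82 × 0.03 = $150.83
State unemployment insurance (employee share): $5,509.94 × 0.001 = $5.51
Gym membership: $232.01
(Employer's $583.60 toward gym membership is not withheld from the employee.)
Total deductions = $482.12 + $168.43 + $150.83 + $5.51 + $232.01 = $1,038.90
Net pay = $5,509.94 − $1,038.90 = $4,471.04

$4,471.04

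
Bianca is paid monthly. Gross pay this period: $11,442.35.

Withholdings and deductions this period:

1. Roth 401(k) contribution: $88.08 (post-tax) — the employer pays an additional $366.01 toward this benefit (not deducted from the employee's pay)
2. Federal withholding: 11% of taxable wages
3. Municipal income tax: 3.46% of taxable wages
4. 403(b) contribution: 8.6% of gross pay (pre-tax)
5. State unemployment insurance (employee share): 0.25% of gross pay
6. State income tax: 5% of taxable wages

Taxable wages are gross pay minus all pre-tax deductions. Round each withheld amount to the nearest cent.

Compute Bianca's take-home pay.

$8,306.43

403(b) contribution: $11,442.35 × 0.086 = $984.04
Taxable wages = $11,442.35 − $984.04 = $10,458.31
State income tax: $10,458.31 × 0.05 = $522.92
Municipal income tax: $10,458.31 × 0.0346 = $361.86
Federal withholding: $10,458.31 × 0.11 = $1,150.41
State unemployment insurance (employee share): $11,442.35 × 0.0025 = $28.61
Roth 401(k) contribution: $88.08
(Employer's $366.01 toward Roth 401(k) contribution is not withheld from the employee.)
Total deductions = $984.04 + $522.92 + $361.86 + $1,150.41 + $28.61 + $88.08 = $3,135.92
Net pay = $11,442.35 − $3,135.92 = $8,306.43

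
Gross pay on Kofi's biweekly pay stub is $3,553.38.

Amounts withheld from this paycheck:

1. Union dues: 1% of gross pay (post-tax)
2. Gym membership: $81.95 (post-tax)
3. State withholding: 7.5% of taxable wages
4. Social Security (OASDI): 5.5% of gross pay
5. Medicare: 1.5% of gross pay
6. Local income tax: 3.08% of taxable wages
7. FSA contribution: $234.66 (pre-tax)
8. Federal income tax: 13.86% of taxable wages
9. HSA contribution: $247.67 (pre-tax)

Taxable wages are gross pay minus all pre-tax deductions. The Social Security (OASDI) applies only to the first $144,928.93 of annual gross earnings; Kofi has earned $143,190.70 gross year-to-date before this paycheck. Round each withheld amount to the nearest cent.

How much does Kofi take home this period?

$2,054.10

FSA contribution: $234.66
HSA contribution: $247.67
Pre-tax total = $234.66 + $247.67 = $482.33
Taxable wages = $3,553.38 − $482.33 = $3,071.05
Federal income tax: $3,071.05 × 0.1386 = $425.65
Local income tax: $3,071.05 × 0.0308 = $94.59
State withholding: $3,071.05 × 0.075 = $230.33
Medicare: $3,553.38 × 0.015 = $53.30
Social Security (OASDI): only $144,928.93 − $143,190.70 = $1,738.23 of this check is subject → $1,738.23 × 0.055 = $95.60
Union dues: $3,553.38 × 0.01 = $35.53
Gym membership: $81.95
Total deductions = $234.66 + $247.67 + $425.65 + $94.59 + $230.33 + $53.30 + $95.60 + $35.53 + $81.95 = $1,499.28
Net pay = $3,553.38 − $1,499.28 = $2,054.10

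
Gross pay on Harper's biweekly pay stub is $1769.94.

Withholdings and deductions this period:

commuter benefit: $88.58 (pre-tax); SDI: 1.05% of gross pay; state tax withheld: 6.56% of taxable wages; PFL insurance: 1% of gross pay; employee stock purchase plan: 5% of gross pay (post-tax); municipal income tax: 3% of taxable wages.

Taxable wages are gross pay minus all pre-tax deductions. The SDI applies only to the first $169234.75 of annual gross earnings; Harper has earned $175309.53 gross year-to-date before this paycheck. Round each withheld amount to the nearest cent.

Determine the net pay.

Commuter benefit: $88.58
Taxable wages = $1769.94 − $88.58 = $1681.36
State tax withheld: $1681.36 × 0.0656 = $110.30
Municipal income tax: $1681.36 × 0.03 = $50.44
PFL insurance: $1769.94 × 0.01 = $17.70
SDI: annual cap $169234.75 already reached (YTD $175309.53), so $0.00
Employee stock purchase plan: $1769.94 × 0.05 = $88.50
Total deductions = $88.58 + $110.30 + $50.44 + $17.70 + $0.00 + $88.50 = $355.52
Net pay = $1769.94 − $355.52 = $1414.42

$1414.42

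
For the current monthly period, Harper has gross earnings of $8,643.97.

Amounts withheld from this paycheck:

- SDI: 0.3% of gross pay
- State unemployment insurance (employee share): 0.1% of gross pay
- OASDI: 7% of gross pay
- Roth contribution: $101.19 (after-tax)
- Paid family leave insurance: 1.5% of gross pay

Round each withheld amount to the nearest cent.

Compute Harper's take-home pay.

OASDI: $8,643.97 × 0.07 = $605.08
Paid family leave insurance: $8,643.97 × 0.015 = $129.66
SDI: $8,643.97 × 0.003 = $25.93
State unemployment insurance (employee share): $8,643.97 × 0.001 = $8.64
Roth contribution: $101.19
Total deductions = $605.08 + $129.66 + $25.93 + $8.64 + $101.19 = $870.50
Net pay = $8,643.97 − $870.50 = $7,773.47

$7,773.47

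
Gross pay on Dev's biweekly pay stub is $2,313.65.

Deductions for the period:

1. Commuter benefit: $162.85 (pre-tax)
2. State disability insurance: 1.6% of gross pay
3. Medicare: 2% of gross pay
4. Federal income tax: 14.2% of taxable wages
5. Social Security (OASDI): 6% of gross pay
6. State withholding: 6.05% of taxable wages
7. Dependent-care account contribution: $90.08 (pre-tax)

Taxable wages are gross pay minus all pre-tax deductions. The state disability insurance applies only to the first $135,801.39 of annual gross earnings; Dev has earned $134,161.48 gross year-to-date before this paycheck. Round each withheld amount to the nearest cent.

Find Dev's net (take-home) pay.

$1,432.10

Dependent-care account contribution: $90.08
Commuter benefit: $162.85
Pre-tax total = $90.08 + $162.85 = $252.93
Taxable wages = $2,313.65 − $252.93 = $2,060.72
State withholding: $2,060.72 × 0.0605 = $124.67
Federal income tax: $2,060.72 × 0.142 = $292.62
Social Security (OASDI): $2,313.65 × 0.06 = $138.82
State disability insurance: only $135,801.39 − $134,161.48 = $1,639.91 of this check is subject → $1,639.91 × 0.016 = $26.24
Medicare: $2,313.65 × 0.02 = $46.27
Total deductions = $90.08 + $162.85 + $124.67 + $292.62 + $138.82 + $26.24 + $46.27 = $881.55
Net pay = $2,313.65 − $881.55 = $1,432.10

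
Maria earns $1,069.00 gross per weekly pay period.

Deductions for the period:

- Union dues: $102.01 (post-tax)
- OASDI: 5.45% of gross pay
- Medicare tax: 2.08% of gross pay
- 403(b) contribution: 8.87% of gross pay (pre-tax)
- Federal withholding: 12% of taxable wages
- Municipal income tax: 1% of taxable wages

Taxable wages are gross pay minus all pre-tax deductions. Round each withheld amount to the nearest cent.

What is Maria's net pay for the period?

$665.03

403(b) contribution: $1,069.00 × 0.0887 = $94.82
Taxable wages = $1,069.00 − $94.82 = $974.18
Municipal income tax: $974.18 × 0.01 = $9.74
Federal withholding: $974.18 × 0.12 = $116.90
Medicare tax: $1,069.00 × 0.0208 = $22.24
OASDI: $1,069.00 × 0.0545 = $58.26
Union dues: $102.01
Total deductions = $94.82 + $9.74 + $116.90 + $22.24 + $58.26 + $102.01 = $403.97
Net pay = $1,069.00 − $403.97 = $665.03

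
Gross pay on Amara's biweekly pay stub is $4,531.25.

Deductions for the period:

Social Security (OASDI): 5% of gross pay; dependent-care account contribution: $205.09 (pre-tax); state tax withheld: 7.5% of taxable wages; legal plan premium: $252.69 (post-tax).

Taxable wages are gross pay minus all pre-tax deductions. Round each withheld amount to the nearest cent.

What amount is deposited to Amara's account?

$3,522.45

Dependent-care account contribution: $205.09
Taxable wages = $4,531.25 − $205.09 = $4,326.16
State tax withheld: $4,326.16 × 0.075 = $324.46
Social Security (OASDI): $4,531.25 × 0.05 = $226.56
Legal plan premium: $252.69
Total deductions = $205.09 + $324.46 + $226.56 + $252.69 = $1,008.80
Net pay = $4,531.25 − $1,008.80 = $3,522.45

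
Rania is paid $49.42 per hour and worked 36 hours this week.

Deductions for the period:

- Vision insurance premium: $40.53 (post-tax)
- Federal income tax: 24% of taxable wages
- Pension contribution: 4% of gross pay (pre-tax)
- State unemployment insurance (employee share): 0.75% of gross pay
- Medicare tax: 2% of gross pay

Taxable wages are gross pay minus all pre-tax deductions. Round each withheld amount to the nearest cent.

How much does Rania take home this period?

Gross pay: 36 × $49.42 = $1,779.12
Pension contribution: $1,779.12 × 0.04 = $71.16
Taxable wages = $1,779.12 − $71.16 = $1,707.96
Federal income tax: $1,707.96 × 0.24 = $409.91
State unemployment insurance (employee share): $1,779.12 × 0.0075 = $13.34
Medicare tax: $1,779.12 × 0.02 = $35.58
Vision insurance premium: $40.53
Total deductions = $71.16 + $409.91 + $13.34 + $35.58 + $40.53 = $570.52
Net pay = $1,779.12 − $570.52 = $1,208.60

$1,208.60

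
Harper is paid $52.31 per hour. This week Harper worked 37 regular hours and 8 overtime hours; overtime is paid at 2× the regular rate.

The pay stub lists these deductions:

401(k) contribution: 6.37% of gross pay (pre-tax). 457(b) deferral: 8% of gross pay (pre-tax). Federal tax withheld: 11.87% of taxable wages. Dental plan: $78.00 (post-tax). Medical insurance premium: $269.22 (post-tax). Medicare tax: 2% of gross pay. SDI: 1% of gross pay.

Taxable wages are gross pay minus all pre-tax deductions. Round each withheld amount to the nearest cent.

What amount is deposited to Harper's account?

$1,661.85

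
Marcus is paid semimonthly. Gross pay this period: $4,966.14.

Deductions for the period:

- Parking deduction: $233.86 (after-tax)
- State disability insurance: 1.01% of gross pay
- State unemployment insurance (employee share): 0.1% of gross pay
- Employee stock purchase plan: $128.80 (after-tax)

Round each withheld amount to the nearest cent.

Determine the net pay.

$4,548.35

State disability insurance: $4,966.14 × 0.0101 = $50.16
State unemployment insurance (employee share): $4,966.14 × 0.001 = $4.97
Employee stock purchase plan: $128.80
Parking deduction: $233.86
Total deductions = $50.16 + $4.97 + $128.80 + $233.86 = $417.79
Net pay = $4,966.14 − $417.79 = $4,548.35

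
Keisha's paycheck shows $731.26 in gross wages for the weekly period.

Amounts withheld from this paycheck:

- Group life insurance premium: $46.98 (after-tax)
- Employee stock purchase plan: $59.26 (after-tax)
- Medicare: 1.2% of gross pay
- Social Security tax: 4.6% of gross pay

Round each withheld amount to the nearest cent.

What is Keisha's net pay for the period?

$582.60

Medicare: $731.26 × 0.012 = $8.78
Social Security tax: $731.26 × 0.046 = $33.64
Employee stock purchase plan: $59.26
Group life insurance premium: $46.98
Total deductions = $8.78 + $33.64 + $59.26 + $46.98 = $148.66
Net pay = $731.26 − $148.66 = $582.60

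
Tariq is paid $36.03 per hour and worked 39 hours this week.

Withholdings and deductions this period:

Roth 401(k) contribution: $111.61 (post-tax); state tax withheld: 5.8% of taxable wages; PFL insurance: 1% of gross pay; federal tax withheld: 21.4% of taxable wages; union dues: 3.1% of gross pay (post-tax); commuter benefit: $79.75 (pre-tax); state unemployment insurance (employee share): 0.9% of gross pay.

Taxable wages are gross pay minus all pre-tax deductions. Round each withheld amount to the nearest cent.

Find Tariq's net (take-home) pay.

$783.04

Gross pay: 39 × $36.03 = $1405.17
Commuter benefit: $79.75
Taxable wages = $1405.17 − $79.75 = $1325.42
State tax withheld: $1325.42 × 0.058 = $76.87
Federal tax withheld: $1325.42 × 0.214 = $283.64
State unemployment insurance (employee share): $1405.17 × 0.009 = $12.65
PFL insurance: $1405.17 × 0.01 = $14.05
Union dues: $1405.17 × 0.031 = $43.56
Roth 401(k) contribution: $111.61
Total deductions = $79.75 + $76.87 + $283.64 + $12.65 + $14.05 + $43.56 + $111.61 = $622.13
Net pay = $1405.17 − $622.13 = $783.04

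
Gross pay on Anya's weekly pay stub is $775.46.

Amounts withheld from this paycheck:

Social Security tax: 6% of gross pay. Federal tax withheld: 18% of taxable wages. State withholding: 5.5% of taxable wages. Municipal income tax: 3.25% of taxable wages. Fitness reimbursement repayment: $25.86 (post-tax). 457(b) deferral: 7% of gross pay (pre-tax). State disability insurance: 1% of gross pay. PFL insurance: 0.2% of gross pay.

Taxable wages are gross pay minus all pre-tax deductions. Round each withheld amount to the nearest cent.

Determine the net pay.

$446.58

457(b) deferral: $775.46 × 0.07 = $54.28
Taxable wages = $775.46 − $54.28 = $721.18
Federal tax withheld: $721.18 × 0.18 = $129.81
State withholding: $721.18 × 0.055 = $39.66
Municipal income tax: $721.18 × 0.0325 = $23.44
State disability insurance: $775.46 × 0.01 = $7.75
Social Security tax: $775.46 × 0.06 = $46.53
PFL insurance: $775.46 × 0.002 = $1.55
Fitness reimbursement repayment: $25.86
Total deductions = $54.28 + $129.81 + $39.66 + $23.44 + $7.75 + $46.53 + $1.55 + $25.86 = $328.88
Net pay = $775.46 − $328.88 = $446.58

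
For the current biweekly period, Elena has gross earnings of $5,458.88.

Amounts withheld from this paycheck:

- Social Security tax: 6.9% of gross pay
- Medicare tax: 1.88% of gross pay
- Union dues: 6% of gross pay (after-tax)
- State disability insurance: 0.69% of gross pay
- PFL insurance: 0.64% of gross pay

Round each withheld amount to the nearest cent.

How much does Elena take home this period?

$4,579.45

Medicare tax: $5,458.88 × 0.0188 = $102.63
Social Security tax: $5,458.88 × 0.069 = $376.66
PFL insurance: $5,458.88 × 0.0064 = $34.94
State disability insurance: $5,458.88 × 0.0069 = $37.67
Union dues: $5,458.88 × 0.06 = $327.53
Total deductions = $102.63 + $376.66 + $34.94 + $37.67 + $327.53 = $879.43
Net pay = $5,458.88 − $879.43 = $4,579.45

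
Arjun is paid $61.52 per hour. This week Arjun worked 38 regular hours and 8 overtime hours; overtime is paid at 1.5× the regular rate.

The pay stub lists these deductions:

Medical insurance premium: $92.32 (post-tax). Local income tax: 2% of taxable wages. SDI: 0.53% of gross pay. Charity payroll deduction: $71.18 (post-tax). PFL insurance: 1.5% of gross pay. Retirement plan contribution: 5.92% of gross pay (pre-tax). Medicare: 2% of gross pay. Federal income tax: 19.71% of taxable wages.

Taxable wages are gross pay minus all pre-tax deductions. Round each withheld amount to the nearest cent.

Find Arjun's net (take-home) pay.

$1,978.17

Regular pay: 38 × $61.52 = $2,337.76
Overtime pay: 8 × $61.52 × 1.5 = $738.24
Gross pay = $2,337.76 + $738.24 = $3,076.00
Retirement plan contribution: $3,076.00 × 0.0592 = $182.10
Taxable wages = $3,076.00 − $182.10 = $2,893.90
Local income tax: $2,893.90 × 0.02 = $57.88
Federal income tax: $2,893.90 × 0.1971 = $570.39
PFL insurance: $3,076.00 × 0.015 = $46.14
Medicare: $3,076.00 × 0.02 = $61.52
SDI: $3,076.00 × 0.0053 = $16.30
Medical insurance premium: $92.32
Charity payroll deduction: $71.18
Total deductions = $182.10 + $57.88 + $570.39 + $46.14 + $61.52 + $16.30 + $92.32 + $71.18 = $1,097.83
Net pay = $3,076.00 − $1,097.83 = $1,978.17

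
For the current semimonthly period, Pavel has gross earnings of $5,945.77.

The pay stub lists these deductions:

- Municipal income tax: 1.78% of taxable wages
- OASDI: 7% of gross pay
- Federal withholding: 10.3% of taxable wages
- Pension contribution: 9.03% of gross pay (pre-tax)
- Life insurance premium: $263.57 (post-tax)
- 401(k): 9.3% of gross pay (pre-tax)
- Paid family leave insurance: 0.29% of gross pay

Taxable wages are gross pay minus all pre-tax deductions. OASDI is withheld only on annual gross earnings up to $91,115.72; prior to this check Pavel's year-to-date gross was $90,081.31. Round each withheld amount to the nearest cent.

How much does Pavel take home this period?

Pension contribution: $5,945.77 × 0.0903 = $536.90
401(k): $5,945.77 × 0.093 = $552.96
Pre-tax total = $536.90 + $552.96 = $1,089.86
Taxable wages = $5,945.77 − $1,089.86 = $4,855.91
Federal withholding: $4,855.91 × 0.103 = $500.16
Municipal income tax: $4,855.91 × 0.0178 = $86.44
OASDI: only $91,115.72 − $90,081.31 = $1,034.41 of this check is subject → $1,034.41 × 0.07 = $72.41
Paid family leave insurance: $5,945.77 × 0.0029 = $17.24
Life insurance premium: $263.57
Total deductions = $536.90 + $552.96 + $500.16 + $86.44 + $72.41 + $17.24 + $263.57 = $2,029.68
Net pay = $5,945.77 − $2,029.68 = $3,916.09

$3,916.09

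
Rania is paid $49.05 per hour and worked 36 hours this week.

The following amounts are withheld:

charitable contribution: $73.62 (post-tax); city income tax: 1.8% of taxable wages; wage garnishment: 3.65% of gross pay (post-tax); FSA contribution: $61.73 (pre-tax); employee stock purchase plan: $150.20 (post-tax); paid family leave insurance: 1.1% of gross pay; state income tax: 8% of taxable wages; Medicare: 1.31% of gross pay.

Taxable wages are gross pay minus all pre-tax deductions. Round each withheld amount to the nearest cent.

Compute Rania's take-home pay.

Gross pay: 36 × $49.05 = $1,765.80
FSA contribution: $61.73
Taxable wages = $1,765.80 − $61.73 = $1,704.07
City income tax: $1,704.07 × 0.018 = $30.67
State income tax: $1,704.07 × 0.08 = $136.33
Paid family leave insurance: $1,765.80 × 0.011 = $19.42
Medicare: $1,765.80 × 0.0131 = $23.13
Wage garnishment: $1,765.80 × 0.0365 = $64.45
Charitable contribution: $73.62
Employee stock purchase plan: $150.20
Total deductions = $61.73 + $30.67 + $136.33 + $19.42 + $23.13 + $64.45 + $73.62 + $150.20 = $559.55
Net pay = $1,765.80 − $559.55 = $1,206.25

$1,206.25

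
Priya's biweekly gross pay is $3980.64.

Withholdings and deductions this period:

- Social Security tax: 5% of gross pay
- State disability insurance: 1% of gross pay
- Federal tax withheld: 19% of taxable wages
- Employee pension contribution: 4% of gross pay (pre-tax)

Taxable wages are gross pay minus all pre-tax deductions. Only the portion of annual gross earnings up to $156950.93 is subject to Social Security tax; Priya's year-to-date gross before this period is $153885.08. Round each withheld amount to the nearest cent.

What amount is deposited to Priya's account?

Employee pension contribution: $3980.64 × 0.04 = $159.23
Taxable wages = $3980.64 − $159.23 = $3821.41
Federal tax withheld: $3821.41 × 0.19 = $726.07
State disability insurance: $3980.64 × 0.01 = $39.81
Social Security tax: only $156950.93 − $153885.08 = $3065.85 of this check is subject → $3065.85 × 0.05 = $153.29
Total deductions = $159.23 + $726.07 + $39.81 + $153.29 = $1078.40
Net pay = $3980.64 − $1078.40 = $2902.24

$2902.24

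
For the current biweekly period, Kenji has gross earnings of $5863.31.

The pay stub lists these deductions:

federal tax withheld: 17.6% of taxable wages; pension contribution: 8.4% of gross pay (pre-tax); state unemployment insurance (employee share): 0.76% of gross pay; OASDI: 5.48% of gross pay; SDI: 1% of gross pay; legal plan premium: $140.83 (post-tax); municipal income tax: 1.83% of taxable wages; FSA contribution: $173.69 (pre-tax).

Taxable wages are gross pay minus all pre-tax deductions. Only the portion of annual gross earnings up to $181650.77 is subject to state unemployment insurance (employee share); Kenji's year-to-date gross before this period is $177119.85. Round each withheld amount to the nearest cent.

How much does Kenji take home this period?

FSA contribution: $173.69
Pension contribution: $5863.31 × 0.084 = $492.52
Pre-tax total = $173.69 + $492.52 = $666.21
Taxable wages = $5863.31 − $666.21 = $5197.10
Federal tax withheld: $5197.10 × 0.176 = $914.69
Municipal income tax: $5197.10 × 0.0183 = $95.11
OASDI: $5863.31 × 0.0548 = $321.31
State unemployment insurance (employee share): only $181650.77 − $177119.85 = $4530.92 of this check is subject → $4530.92 × 0.0076 = $34.43
SDI: $5863.31 × 0.01 = $58.63
Legal plan premium: $140.83
Total deductions = $173.69 + $492.52 + $914.69 + $95.11 + $321.31 + $34.43 + $58.63 + $140.83 = $2231.21
Net pay = $5863.31 − $2231.21 = $3632.10

$3632.10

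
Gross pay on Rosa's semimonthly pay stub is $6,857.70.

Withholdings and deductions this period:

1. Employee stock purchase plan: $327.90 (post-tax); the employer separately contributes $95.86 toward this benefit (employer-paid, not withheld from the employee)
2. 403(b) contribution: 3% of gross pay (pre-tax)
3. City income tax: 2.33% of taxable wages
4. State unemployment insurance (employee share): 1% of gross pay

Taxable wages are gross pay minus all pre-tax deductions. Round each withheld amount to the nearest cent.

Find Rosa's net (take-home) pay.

$6,100.50

403(b) contribution: $6,857.70 × 0.03 = $205.73
Taxable wages = $6,857.70 − $205.73 = $6,651.97
City income tax: $6,651.97 × 0.0233 = $154.99
State unemployment insurance (employee share): $6,857.70 × 0.01 = $68.58
Employee stock purchase plan: $327.90
(Employer's $95.86 toward employee stock purchase plan is not withheld from the employee.)
Total deductions = $205.73 + $154.99 + $68.58 + $327.90 = $757.20
Net pay = $6,857.70 − $757.20 = $6,100.50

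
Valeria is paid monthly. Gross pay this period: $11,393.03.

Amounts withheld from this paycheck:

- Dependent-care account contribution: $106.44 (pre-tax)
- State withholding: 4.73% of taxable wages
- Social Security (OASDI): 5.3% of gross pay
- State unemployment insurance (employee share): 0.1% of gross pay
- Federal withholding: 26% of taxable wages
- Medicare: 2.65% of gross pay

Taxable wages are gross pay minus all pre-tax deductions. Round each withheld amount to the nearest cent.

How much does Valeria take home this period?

$6,901.08

Dependent-care account contribution: $106.44
Taxable wages = $11,393.03 − $106.44 = $11,286.59
Federal withholding: $11,286.59 × 0.26 = $2,934.51
State withholding: $11,286.59 × 0.0473 = $533.86
Social Security (OASDI): $11,393.03 × 0.053 = $603.83
Medicare: $11,393.03 × 0.0265 = $301.92
State unemployment insurance (employee share): $11,393.03 × 0.001 = $11.39
Total deductions = $106.44 + $2,934.51 + $533.86 + $603.83 + $301.92 + $11.39 = $4,491.95
Net pay = $11,393.03 − $4,491.95 = $6,901.08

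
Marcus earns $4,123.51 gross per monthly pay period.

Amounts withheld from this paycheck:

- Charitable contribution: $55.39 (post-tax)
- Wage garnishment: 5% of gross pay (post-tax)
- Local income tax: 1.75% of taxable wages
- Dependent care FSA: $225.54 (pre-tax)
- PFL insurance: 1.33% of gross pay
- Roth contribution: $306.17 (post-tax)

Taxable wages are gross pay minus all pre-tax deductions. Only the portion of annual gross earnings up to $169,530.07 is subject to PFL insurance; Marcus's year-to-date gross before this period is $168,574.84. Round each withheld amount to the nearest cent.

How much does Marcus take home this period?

Dependent care FSA: $225.54
Taxable wages = $4,123.51 − $225.54 = $3,897.97
Local income tax: $3,897.97 × 0.0175 = $68.21
PFL insurance: only $169,530.07 − $168,574.84 = $955.23 of this check is subject → $955.23 × 0.0133 = $12.70
Roth contribution: $306.17
Wage garnishment: $4,123.51 × 0.05 = $206.18
Charitable contribution: $55.39
Total deductions = $225.54 + $68.21 + $12.70 + $306.17 + $206.18 + $55.39 = $874.19
Net pay = $4,123.51 − $874.19 = $3,249.32

$3,249.32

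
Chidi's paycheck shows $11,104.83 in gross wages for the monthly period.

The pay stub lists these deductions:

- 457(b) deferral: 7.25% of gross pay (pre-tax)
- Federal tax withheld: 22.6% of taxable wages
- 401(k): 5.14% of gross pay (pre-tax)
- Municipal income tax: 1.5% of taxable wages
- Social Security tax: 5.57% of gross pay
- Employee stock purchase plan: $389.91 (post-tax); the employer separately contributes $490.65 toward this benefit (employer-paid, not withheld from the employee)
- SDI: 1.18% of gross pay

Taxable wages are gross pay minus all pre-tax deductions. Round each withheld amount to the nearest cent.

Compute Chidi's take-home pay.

$6,244.78

457(b) deferral: $11,104.83 × 0.0725 = $805.10
401(k): $11,104.83 × 0.0514 = $570.79
Pre-tax total = $805.10 + $570.79 = $1,375.89
Taxable wages = $11,104.83 − $1,375.89 = $9,728.94
Federal tax withheld: $9,728.94 × 0.226 = $2,198.74
Municipal income tax: $9,728.94 × 0.015 = $145.93
SDI: $11,104.83 × 0.0118 = $131.04
Social Security tax: $11,104.83 × 0.0557 = $618.54
Employee stock purchase plan: $389.91
(Employer's $490.65 toward employee stock purchase plan is not withheld from the employee.)
Total deductions = $805.10 + $570.79 + $2,198.74 + $145.93 + $131.04 + $618.54 + $389.91 = $4,860.05
Net pay = $11,104.83 − $4,860.05 = $6,244.78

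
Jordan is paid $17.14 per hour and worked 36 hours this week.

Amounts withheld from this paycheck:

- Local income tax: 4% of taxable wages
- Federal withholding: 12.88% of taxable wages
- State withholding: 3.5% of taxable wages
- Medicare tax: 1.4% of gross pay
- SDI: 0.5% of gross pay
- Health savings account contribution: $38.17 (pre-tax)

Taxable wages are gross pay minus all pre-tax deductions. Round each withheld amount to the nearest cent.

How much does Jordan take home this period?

$449.17

Gross pay: 36 × $17.14 = $617.04
Health savings account contribution: $38.17
Taxable wages = $617.04 − $38.17 = $578.87
Local income tax: $578.87 × 0.04 = $23.15
State withholding: $578.87 × 0.035 = $20.26
Federal withholding: $578.87 × 0.1288 = $74.56
Medicare tax: $617.04 × 0.014 = $8.64
SDI: $617.04 × 0.005 = $3.09
Total deductions = $38.17 + $23.15 + $20.26 + $74.56 + $8.64 + $3.09 = $167.87
Net pay = $617.04 − $167.87 = $449.17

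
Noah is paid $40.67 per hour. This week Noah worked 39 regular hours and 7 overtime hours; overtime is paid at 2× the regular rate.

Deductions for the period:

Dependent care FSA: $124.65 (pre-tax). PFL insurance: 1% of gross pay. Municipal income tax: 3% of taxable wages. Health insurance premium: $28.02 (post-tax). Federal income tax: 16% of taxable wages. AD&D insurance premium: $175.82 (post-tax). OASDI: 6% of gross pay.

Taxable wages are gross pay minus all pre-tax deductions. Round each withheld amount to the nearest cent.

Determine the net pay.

Regular pay: 39 × $40.67 = $1586.13
Overtime pay: 7 × $40.67 × 2 = $569.38
Gross pay = $1586.13 + $569.38 = $2155.51
Dependent care FSA: $124.65
Taxable wages = $2155.51 − $124.65 = $2030.86
Municipal income tax: $2030.86 × 0.03 = $60.93
Federal income tax: $2030.86 × 0.16 = $324.94
OASDI: $2155.51 × 0.06 = $129.33
PFL insurance: $2155.51 × 0.01 = $21.56
Health insurance premium: $28.02
AD&D insurance premium: $175.82
Total deductions = $124.65 + $60.93 + $324.94 + $129.33 + $21.56 + $28.02 + $175.82 = $865.25
Net pay = $2155.51 − $865.25 = $1290.26

$1290.26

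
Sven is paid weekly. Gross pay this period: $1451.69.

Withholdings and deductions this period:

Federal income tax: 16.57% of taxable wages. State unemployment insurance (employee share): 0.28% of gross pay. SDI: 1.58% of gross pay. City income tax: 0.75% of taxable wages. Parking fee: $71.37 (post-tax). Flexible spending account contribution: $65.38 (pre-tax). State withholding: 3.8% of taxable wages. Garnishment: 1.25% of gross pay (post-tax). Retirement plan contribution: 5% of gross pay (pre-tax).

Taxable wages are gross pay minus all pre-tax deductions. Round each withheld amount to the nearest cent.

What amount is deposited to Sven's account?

Retirement plan contribution: $1451.69 × 0.05 = $72.58
Flexible spending account contribution: $65.38
Pre-tax total = $72.58 + $65.38 = $137.96
Taxable wages = $1451.69 − $137.96 = $1313.73
State withholding: $1313.73 × 0.038 = $49.92
Federal income tax: $1313.73 × 0.1657 = $217.69
City income tax: $1313.73 × 0.0075 = $9.85
SDI: $1451.69 × 0.0158 = $22.94
State unemployment insurance (employee share): $1451.69 × 0.0028 = $4.06
Garnishment: $1451.69 × 0.0125 = $18.15
Parking fee: $71.37
Total deductions = $72.58 + $65.38 + $49.92 + $217.69 + $9.85 + $22.94 + $4.06 + $18.15 + $71.37 = $531.94
Net pay = $1451.69 − $531.94 = $919.75

$919.75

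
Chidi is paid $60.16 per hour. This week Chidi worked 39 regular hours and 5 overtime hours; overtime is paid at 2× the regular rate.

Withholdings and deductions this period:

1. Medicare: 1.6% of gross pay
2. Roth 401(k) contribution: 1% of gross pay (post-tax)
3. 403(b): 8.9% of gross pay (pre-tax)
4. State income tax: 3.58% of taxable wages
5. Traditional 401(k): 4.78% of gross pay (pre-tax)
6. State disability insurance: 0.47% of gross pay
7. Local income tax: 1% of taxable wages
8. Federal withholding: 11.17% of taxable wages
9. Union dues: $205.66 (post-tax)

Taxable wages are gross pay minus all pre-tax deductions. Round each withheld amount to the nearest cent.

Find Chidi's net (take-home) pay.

$1,847.63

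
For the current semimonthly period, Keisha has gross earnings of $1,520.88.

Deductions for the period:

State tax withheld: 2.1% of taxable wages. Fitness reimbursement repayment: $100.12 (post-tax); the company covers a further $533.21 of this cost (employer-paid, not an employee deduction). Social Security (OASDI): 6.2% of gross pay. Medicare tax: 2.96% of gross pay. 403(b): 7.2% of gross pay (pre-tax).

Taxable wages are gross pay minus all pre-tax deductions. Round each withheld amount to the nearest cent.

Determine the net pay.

403(b): $1,520.88 × 0.072 = $109.50
Taxable wages = $1,520.88 − $109.50 = $1,411.38
State tax withheld: $1,411.38 × 0.021 = $29.64
Medicare tax: $1,520.88 × 0.0296 = $45.02
Social Security (OASDI): $1,520.88 × 0.062 = $94.29
Fitness reimbursement repayment: $100.12
(Employer's $533.21 toward fitness reimbursement repayment is not withheld from the employee.)
Total deductions = $109.50 + $29.64 + $45.02 + $94.29 + $100.12 = $378.57
Net pay = $1,520.88 − $378.57 = $1,142.31

$1,142.31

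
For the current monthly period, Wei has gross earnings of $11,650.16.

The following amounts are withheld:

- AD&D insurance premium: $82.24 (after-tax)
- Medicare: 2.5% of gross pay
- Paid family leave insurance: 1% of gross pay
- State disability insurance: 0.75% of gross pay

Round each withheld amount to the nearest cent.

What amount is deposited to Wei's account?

$11,072.79

Medicare: $11,650.16 × 0.025 = $291.25
Paid family leave insurance: $11,650.16 × 0.01 = $116.50
State disability insurance: $11,650.16 × 0.0075 = $87.38
AD&D insurance premium: $82.24
Total deductions = $291.25 + $116.50 + $87.38 + $82.24 = $577.37
Net pay = $11,650.16 − $577.37 = $11,072.79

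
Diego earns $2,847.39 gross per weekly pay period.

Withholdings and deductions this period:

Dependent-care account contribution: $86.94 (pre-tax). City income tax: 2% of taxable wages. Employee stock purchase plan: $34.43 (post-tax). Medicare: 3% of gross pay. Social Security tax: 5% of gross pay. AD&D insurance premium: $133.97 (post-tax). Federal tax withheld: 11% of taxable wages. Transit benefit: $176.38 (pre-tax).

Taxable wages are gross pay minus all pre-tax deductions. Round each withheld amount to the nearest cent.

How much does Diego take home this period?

$1,851.95

Transit benefit: $176.38
Dependent-care account contribution: $86.94
Pre-tax total = $176.38 + $86.94 = $263.32
Taxable wages = $2,847.39 − $263.32 = $2,584.07
Federal tax withheld: $2,584.07 × 0.11 = $284.25
City income tax: $2,584.07 × 0.02 = $51.68
Social Security tax: $2,847.39 × 0.05 = $142.37
Medicare: $2,847.39 × 0.03 = $85.42
Employee stock purchase plan: $34.43
AD&D insurance premium: $133.97
Total deductions = $176.38 + $86.94 + $284.25 + $51.68 + $142.37 + $85.42 + $34.43 + $133.97 = $995.44
Net pay = $2,847.39 − $995.44 = $1,851.95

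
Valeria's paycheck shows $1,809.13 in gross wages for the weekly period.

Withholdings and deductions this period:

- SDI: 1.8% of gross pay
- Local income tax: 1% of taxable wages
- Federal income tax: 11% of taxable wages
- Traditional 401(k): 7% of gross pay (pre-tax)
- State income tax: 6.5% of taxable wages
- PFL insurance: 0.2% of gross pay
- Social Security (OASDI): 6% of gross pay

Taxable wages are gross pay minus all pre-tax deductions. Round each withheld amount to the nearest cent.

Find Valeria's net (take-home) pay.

Traditional 401(k): $1,809.13 × 0.07 = $126.64
Taxable wages = $1,809.13 − $126.64 = $1,682.49
Local income tax: $1,682.49 × 0.01 = $16.82
State income tax: $1,682.49 × 0.065 = $109.36
Federal income tax: $1,682.49 × 0.11 = $185.07
SDI: $1,809.13 × 0.018 = $32.56
Social Security (OASDI): $1,809.13 × 0.06 = $108.55
PFL insurance: $1,809.13 × 0.002 = $3.62
Total deductions = $126.64 + $16.82 + $109.36 + $185.07 + $32.56 + $108.55 + $3.62 = $582.62
Net pay = $1,809.13 − $582.62 = $1,226.51

$1,226.51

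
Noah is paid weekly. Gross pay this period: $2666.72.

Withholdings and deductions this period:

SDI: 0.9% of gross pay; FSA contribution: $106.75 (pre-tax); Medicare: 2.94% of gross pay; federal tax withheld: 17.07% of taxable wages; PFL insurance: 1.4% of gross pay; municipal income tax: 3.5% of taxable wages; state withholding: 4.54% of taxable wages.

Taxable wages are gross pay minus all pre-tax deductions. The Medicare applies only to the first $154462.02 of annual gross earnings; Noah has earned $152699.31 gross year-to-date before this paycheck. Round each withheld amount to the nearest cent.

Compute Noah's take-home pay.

FSA contribution: $106.75
Taxable wages = $2666.72 − $106.75 = $2559.97
Federal tax withheld: $2559.97 × 0.1707 = $436.99
State withholding: $2559.97 × 0.0454 = $116.22
Municipal income tax: $2559.97 × 0.035 = $89.60
Medicare: only $154462.02 − $152699.31 = $1762.71 of this check is subject → $1762.71 × 0.0294 = $51.82
SDI: $2666.72 × 0.009 = $24.00
PFL insurance: $2666.72 × 0.014 = $37.33
Total deductions = $106.75 + $436.99 + $116.22 + $89.60 + $51.82 + $24.00 + $37.33 = $862.71
Net pay = $2666.72 − $862.71 = $1804.01

$1804.01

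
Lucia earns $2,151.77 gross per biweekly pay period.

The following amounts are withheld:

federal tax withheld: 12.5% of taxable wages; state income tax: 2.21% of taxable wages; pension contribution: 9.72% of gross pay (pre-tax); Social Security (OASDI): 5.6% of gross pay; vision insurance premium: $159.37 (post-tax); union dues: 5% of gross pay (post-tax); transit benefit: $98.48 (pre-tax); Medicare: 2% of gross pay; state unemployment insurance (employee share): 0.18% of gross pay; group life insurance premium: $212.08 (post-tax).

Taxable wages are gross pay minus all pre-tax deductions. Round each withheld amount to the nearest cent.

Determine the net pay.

Transit benefit: $98.48
Pension contribution: $2,151.77 × 0.0972 = $209.15
Pre-tax total = $98.48 + $209.15 = $307.63
Taxable wages = $2,151.77 − $307.63 = $1,844.14
State income tax: $1,844.14 × 0.0221 = $40.76
Federal tax withheld: $1,844.14 × 0.125 = $230.52
Medicare: $2,151.77 × 0.02 = $43.04
Social Security (OASDI): $2,151.77 × 0.056 = $120.50
State unemployment insurance (employee share): $2,151.77 × 0.0018 = $3.87
Vision insurance premium: $159.37
Union dues: $2,151.77 × 0.05 = $107.59
Group life insurance premium: $212.08
Total deductions = $98.48 + $209.15 + $40.76 + $230.52 + $43.04 + $120.50 + $3.87 + $159.37 + $107.59 + $212.08 = $1,225.36
Net pay = $2,151.77 − $1,225.36 = $926.41

$926.41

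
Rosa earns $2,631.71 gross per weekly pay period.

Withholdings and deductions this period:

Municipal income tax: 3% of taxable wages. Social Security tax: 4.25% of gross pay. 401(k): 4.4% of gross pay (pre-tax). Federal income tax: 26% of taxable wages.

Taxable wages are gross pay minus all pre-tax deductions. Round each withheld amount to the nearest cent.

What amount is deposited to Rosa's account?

401(k): $2,631.71 × 0.044 = $115.80
Taxable wages = $2,631.71 − $115.80 = $2,515.91
Federal income tax: $2,515.91 × 0.26 = $654.14
Municipal income tax: $2,515.91 × 0.03 = $75.48
Social Security tax: $2,631.71 × 0.0425 = $111.85
Total deductions = $115.80 + $654.14 + $75.48 + $111.85 = $957.27
Net pay = $2,631.71 − $957.27 = $1,674.44

$1,674.44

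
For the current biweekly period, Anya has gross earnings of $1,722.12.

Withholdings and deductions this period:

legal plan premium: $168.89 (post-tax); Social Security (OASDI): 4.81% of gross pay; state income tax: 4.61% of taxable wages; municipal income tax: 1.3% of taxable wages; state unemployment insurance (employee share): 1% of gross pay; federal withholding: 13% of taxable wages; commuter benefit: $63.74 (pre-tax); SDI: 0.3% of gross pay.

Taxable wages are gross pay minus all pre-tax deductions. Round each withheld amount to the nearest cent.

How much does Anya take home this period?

$1,070.67

Commuter benefit: $63.74
Taxable wages = $1,722.12 − $63.74 = $1,658.38
Federal withholding: $1,658.38 × 0.13 = $215.59
State income tax: $1,658.38 × 0.0461 = $76.45
Municipal income tax: $1,658.38 × 0.013 = $21.56
Social Security (OASDI): $1,722.12 × 0.0481 = $82.83
SDI: $1,722.12 × 0.003 = $5.17
State unemployment insurance (employee share): $1,722.12 × 0.01 = $17.22
Legal plan premium: $168.89
Total deductions = $63.74 + $215.59 + $76.45 + $21.56 + $82.83 + $5.17 + $17.22 + $168.89 = $651.45
Net pay = $1,722.12 − $651.45 = $1,070.67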